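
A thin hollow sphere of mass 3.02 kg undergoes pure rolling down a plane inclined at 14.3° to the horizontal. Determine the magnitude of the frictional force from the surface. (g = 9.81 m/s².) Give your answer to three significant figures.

The moment of inertia is (2/3)MR², giving k ≡ I/(MR²) = 2/3.
Translational: Mg sinθ − f = Ma. Rotational about the CM: fR = Iα = kMRa, so f = kMa.
Combining, a = g sinθ/(1+k) and f = kMa = kMg sinθ/(1+k).
f = (2/3) × 3.02 × 9.81 × sin14.3° / 1.667 ≈ 2.93 N.

f ≈ 2.93 N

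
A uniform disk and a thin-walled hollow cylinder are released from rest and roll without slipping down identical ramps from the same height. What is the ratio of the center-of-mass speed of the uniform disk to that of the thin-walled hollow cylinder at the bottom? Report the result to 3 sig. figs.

Each satisfies Mgh = ½(1+k)Mv² with k = I/(MR²), so v ∝ 1/√(1+k).
For the uniform disk k = 0.5; for the thin-walled hollow cylinder k = 1.
v₁/v₂ = √((1+k₂)/(1+k₁)) = √(2/1.5) ≈ 1.15.

v_ratio ≈ 1.15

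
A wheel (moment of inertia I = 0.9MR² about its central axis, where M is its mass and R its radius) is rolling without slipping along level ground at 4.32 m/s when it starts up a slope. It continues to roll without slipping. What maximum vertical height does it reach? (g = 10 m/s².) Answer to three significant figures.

Here I = 0.9MR², so the shape factor k = I/(MR²) = 0.9.
Rolling without slipping gives ω = v/R, so the total kinetic energy is ½Mv² + ½Iω² = ½(1+k)Mv² = (19/20)Mv².
All of this converts to potential energy at the highest point: (19/20)Mv₀² = Mgh.
Thus h = (1+k)v₀²/(2g) = 1.9 × 4.32² / (2 × 10) ≈ 1.77 m.

h ≈ 1.77 m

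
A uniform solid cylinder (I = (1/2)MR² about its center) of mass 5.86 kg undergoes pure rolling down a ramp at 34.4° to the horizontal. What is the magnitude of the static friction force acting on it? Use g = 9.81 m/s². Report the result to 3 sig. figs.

For this body I = (1/2)MR², i.e. k = I/(MR²) = 0.5.
Along the incline Mg sinθ − f = Ma, and torque about the center fR = Iα = kMR²(a/R) gives f = kMa.
Combining, a = g sinθ/(1+k) and f = kMa = kMg sinθ/(1+k).
f = 0.5 × 5.86 × 9.81 × sin34.4° / 1.5 ≈ 10.8 N.

f ≈ 10.8 N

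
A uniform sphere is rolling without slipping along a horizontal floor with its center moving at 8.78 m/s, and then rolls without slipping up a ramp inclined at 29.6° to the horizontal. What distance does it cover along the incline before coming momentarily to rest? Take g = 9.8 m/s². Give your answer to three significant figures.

d ≈ 11.1 m

For this body I = (2/5)MR², i.e. k = I/(MR²) = 0.4.
Rolling without slipping gives ω = v/R, so the total kinetic energy is ½Mv² + ½Iω² = ½(1+k)Mv² = (7/10)Mv².
Setting this equal to Mgh gives the vertical rise h = (1+k)v₀²/(2g) = 1.4×8.78²/(2×9.8) = 5.506 m.
The distance along the slope is d = h/sinθ = 5.506/sin29.6° ≈ 11.1 m.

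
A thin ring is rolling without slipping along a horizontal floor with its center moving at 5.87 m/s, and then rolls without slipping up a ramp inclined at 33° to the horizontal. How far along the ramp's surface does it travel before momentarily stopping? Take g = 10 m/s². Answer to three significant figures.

d ≈ 6.33 m

The moment of inertia is MR², giving k ≡ I/(MR²) = 1.
Since it rolls without slipping, ω = v/R and KE = ½Mv² + ½Iω² = ½(1+k)Mv² = Mv².
Setting this equal to Mgh gives the vertical rise h = (1+k)v₀²/(2g) = 2×5.87²/(2×10) = 3.446 m.
The distance along the slope is d = h/sinθ = 3.446/sin33° ≈ 6.33 m.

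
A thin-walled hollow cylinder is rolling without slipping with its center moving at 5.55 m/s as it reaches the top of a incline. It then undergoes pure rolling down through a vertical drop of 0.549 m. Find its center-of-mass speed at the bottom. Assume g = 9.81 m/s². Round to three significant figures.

v ≈ 6.02 m/s

For this body I = MR², i.e. k = I/(MR²) = 1.
Since it rolls without slipping, ω = v/R and KE = ½Mv² + ½Iω² = ½(1+k)Mv² = Mv².
Energy conservation: Mv₀² + Mgh = Mv², so v² = v₀² + 2gh/(1+k).
v = √(5.55² + 2×9.81×0.549/2) = √36.19 ≈ 6.02 m/s.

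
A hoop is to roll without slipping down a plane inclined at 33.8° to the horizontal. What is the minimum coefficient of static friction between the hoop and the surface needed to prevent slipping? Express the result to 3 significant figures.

μ_min ≈ 0.335

The moment of inertia is MR², giving k ≡ I/(MR²) = 1.
Newton's second law down the slope: Mg sinθ − f = Ma. The torque equation fR = Iα (with α = a/R) gives f = kMa.
These give a = g sinθ/(1+k) and the required friction f = kMg sinθ/(1+k).
With N = Mg cosθ, the no-slip condition f ≤ μN gives μ_min = f/N = k tanθ/(1+k).
μ_min = 1 × tan33.8° / 2 ≈ 0.335.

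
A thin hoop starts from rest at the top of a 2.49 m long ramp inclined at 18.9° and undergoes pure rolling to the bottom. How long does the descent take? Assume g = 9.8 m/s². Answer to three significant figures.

Here I = MR², so the shape factor k = I/(MR²) = 1.
Along the incline Mg sinθ − f = Ma, and torque about the center fR = Iα = kMR²(a/R) gives f = kMa.
Hence a = g sinθ/(1+k) = 9.8×sin18.9°/2 = 1.587 m/s².
Starting from rest, L = ½at², so t = √(2L/a) = √(2×2.49/1.587) ≈ 1.77 s.

t ≈ 1.77 s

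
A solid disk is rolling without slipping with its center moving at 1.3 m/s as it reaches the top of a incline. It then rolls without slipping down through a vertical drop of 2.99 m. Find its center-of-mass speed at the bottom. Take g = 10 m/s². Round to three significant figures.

v ≈ 6.45 m/s

With I = (1/2)MR², the ratio k = I/(MR²) is 0.5.
The rolling condition ω = v/R makes the rotational term ½I(v/R)² = ½kMv², so KE_total = ½(1+k)Mv² = (3/4)Mv².
Conserving energy between top and bottom: (3/4)Mv² = (3/4)Mv₀² + Mgh, hence v² = v₀² + 2gh/(1+k).
v = √(1.3² + 2×10×2.99/1.5) = √41.56 ≈ 6.45 m/s.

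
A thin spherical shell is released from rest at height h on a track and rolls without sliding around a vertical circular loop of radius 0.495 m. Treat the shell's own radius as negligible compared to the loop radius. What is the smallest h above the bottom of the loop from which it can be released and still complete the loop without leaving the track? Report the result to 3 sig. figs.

With I = (2/3)MR², the ratio k = I/(MR²) is 2/3.
At the top of the loop, the minimum-contact condition is Mg = Mv_top²/r, so v_top² = gr.
With ω = v/R, the kinetic energy at speed v is ½(1+k)Mv² = (5/6)Mv².
Energy conservation from release (height h) to the top (height 2r): Mgh = Mg(2r) + (5/6)M·gr.
Thus h_min = 2r + (1+k)r/2 = r(2 + 1.667/2) = 0.495 × 2.833 ≈ 1.40 m.

h_min ≈ 1.40 m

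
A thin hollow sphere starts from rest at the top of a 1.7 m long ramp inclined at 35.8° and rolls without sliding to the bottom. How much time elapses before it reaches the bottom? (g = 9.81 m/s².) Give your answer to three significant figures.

For this body I = (2/3)MR², i.e. k = I/(MR²) = 2/3.
Translational: Mg sinθ − f = Ma. Rotational about the CM: fR = Iα = kMRa, so f = kMa.
Hence a = g sinθ/(1+k) = 9.81×sin35.8°/1.667 = 3.443 m/s².
Starting from rest, L = ½at², so t = √(2L/a) = √(2×1.7/3.443) ≈ 0.994 s.

t ≈ 0.994 s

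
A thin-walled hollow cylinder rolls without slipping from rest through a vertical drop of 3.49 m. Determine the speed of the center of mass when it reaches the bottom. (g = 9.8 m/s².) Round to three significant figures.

For this body I = MR², i.e. k = I/(MR²) = 1.
Rolling without slipping gives ω = v/R, so the total kinetic energy is ½Mv² + ½Iω² = ½(1+k)Mv² = Mv².
Energy conservation: Mgh = Mv², so v = √(2gh/(1+k)) = √(2 × 9.8 × 3.49 / 2) ≈ 5.85 m/s.

v ≈ 5.85 m/s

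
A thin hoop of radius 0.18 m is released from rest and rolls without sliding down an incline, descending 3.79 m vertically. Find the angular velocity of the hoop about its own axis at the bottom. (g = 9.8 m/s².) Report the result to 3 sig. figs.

With I = MR², the ratio k = I/(MR²) is 1.
The rolling condition ω = v/R makes the rotational term ½I(v/R)² = ½kMv², so KE_total = ½(1+k)Mv² = Mv².
Energy conservation Mgh = ½(1+k)Mv² gives v = √(2gh/(1+k)) = √(2 × 9.8 × 3.79 / 2) = 6.094 m/s.
Then ω = v/R = 6.094 / 0.18 ≈ 33.9 rad/s.

ω ≈ 33.9 rad/s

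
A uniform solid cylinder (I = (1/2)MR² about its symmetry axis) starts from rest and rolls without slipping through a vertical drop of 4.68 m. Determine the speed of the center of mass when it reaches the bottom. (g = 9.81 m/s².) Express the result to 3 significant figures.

Here I = (1/2)MR², so the shape factor k = I/(MR²) = 0.5.
The rolling condition ω = v/R makes the rotational term ½I(v/R)² = ½kMv², so KE_total = ½(1+k)Mv² = (3/4)Mv².
Setting Mgh = (3/4)Mv² gives v = √(2gh/(1+k)) = √(2·9.81·4.68/1.5) ≈ 7.82 m/s.

v ≈ 7.82 m/s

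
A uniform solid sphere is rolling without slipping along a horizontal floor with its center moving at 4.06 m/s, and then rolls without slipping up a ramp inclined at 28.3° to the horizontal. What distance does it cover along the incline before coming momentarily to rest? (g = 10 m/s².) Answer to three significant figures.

The moment of inertia is (2/5)MR², giving k ≡ I/(MR²) = 0.4.
Since it rolls without slipping, ω = v/R and KE = ½Mv² + ½Iω² = ½(1+k)Mv² = (7/10)Mv².
Setting this equal to Mgh gives the vertical rise h = (1+k)v₀²/(2g) = 1.4×4.06²/(2×10) = 1.154 m.
Along the incline, d = h/sinθ = 1.154/sin28.3° ≈ 2.43 m.

d ≈ 2.43 m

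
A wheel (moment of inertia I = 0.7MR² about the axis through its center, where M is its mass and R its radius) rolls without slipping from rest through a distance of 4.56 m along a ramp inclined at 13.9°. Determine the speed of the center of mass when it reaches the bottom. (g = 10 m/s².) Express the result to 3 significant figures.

v ≈ 3.59 m/s

Here I = 0.7MR², so the shape factor k = I/(MR²) = 0.7.
Pure rolling means v = ωR; then KE = ½Mv² + ½I(v/R)² = ½(1+k)Mv² = (17/20)Mv².
The vertical drop is h = L sinθ = 4.56 × sin13.9° = 1.095 m.
Energy conservation: Mgh = (17/20)Mv², so v = √(2gh/(1+k)) = √(2 × 10 × 1.095 / 1.7) ≈ 3.59 m/s.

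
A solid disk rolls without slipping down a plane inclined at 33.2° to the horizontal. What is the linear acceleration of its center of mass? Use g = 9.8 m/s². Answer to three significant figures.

a ≈ 3.58 m/s²

With I = (1/2)MR², the ratio k = I/(MR²) is 0.5.
Translational: Mg sinθ − f = Ma. Rotational about the CM: fR = Iα = kMRa, so f = kMa.
Eliminating f: Mg sinθ = (1+k)Ma, so a = g sinθ/(1+k) = 9.8 × sin33.2° / 1.5 ≈ 3.58 m/s².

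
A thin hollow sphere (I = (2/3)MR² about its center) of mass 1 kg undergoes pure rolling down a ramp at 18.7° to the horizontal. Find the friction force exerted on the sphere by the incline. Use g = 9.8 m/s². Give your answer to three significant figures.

f ≈ 1.26 N

Here I = (2/3)MR², so the shape factor k = I/(MR²) = 2/3.
Along the incline Mg sinθ − f = Ma, and torque about the center fR = Iα = kMR²(a/R) gives f = kMa.
Combining, a = g sinθ/(1+k) and f = kMa = kMg sinθ/(1+k).
f = (2/3) × 1 × 9.8 × sin18.7° / 1.667 ≈ 1.26 N.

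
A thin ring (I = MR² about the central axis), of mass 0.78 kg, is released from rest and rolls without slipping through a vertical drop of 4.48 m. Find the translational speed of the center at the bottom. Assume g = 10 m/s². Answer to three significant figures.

v ≈ 6.69 m/s

For this body I = MR², i.e. k = I/(MR²) = 1.
Since it rolls without slipping, ω = v/R and KE = ½Mv² + ½Iω² = ½(1+k)Mv² = Mv².
Setting Mgh = Mv² gives v = √(2gh/(1+k)) = √(2·10·4.48/2) ≈ 6.69 m/s.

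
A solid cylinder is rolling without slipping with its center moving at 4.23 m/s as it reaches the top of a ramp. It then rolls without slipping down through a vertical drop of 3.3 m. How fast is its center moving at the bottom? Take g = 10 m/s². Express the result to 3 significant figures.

Here I = (1/2)MR², so the shape factor k = I/(MR²) = 0.5.
Since it rolls without slipping, ω = v/R and KE = ½Mv² + ½Iω² = ½(1+k)Mv² = (3/4)Mv².
Conserving energy between top and bottom: (3/4)Mv² = (3/4)Mv₀² + Mgh, hence v² = v₀² + 2gh/(1+k).
v = √(4.23² + 2×10×3.3/1.5) = √61.89 ≈ 7.87 m/s.

v ≈ 7.87 m/s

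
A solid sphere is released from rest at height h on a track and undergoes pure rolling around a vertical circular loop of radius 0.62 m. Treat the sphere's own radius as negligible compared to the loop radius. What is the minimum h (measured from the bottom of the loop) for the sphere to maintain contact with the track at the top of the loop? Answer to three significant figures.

With I = (2/5)MR², the ratio k = I/(MR²) is 0.4.
At the top of the loop, the minimum-contact condition is Mg = Mv_top²/r, so v_top² = gr.
With ω = v/R, the kinetic energy at speed v is ½(1+k)Mv² = (7/10)Mv².
Energy conservation from release (height h) to the top (height 2r): Mgh = Mg(2r) + (7/10)M·gr.
Thus h_min = 2r + (1+k)r/2 = r(2 + 1.4/2) = 0.62 × 2.7 ≈ 1.67 m.

h_min ≈ 1.67 m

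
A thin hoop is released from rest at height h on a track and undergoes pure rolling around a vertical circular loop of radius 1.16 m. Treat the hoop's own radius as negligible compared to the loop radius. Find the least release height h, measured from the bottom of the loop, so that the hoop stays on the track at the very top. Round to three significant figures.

The moment of inertia is MR², giving k ≡ I/(MR²) = 1.
At the top, contact is just lost when gravity alone supplies the centripetal force: Mg = Mv_top²/r, i.e. v_top² = gr.
With ω = v/R, the kinetic energy at speed v is ½(1+k)Mv² = Mv².
Energy conservation from release (height h) to the top (height 2r): Mgh = Mg(2r) + M·gr.
Thus h_min = 2r + (1+k)r/2 = r(2 + 2/2) = 1.16 × 3 ≈ 3.48 m.

h_min ≈ 3.48 m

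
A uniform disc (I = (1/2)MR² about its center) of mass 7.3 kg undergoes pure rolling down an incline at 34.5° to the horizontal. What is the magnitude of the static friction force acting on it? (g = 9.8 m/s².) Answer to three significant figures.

f ≈ 13.5 N

Here I = (1/2)MR², so the shape factor k = I/(MR²) = 0.5.
Along the incline Mg sinθ − f = Ma, and torque about the center fR = Iα = kMR²(a/R) gives f = kMa.
Combining, a = g sinθ/(1+k) and f = kMa = kMg sinθ/(1+k).
f = 0.5 × 7.3 × 9.8 × sin34.5° / 1.5 ≈ 13.5 N.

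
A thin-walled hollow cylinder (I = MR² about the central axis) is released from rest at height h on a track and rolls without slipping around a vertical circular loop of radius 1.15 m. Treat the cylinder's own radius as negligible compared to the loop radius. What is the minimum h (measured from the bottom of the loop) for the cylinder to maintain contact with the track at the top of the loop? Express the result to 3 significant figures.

h_min ≈ 3.45 m

For this body I = MR², i.e. k = I/(MR²) = 1.
At the top, contact is just lost when gravity alone supplies the centripetal force: Mg = Mv_top²/r, i.e. v_top² = gr.
With ω = v/R, the kinetic energy at speed v is ½(1+k)Mv² = Mv².
Energy conservation from release (height h) to the top (height 2r): Mgh = Mg(2r) + M·gr.
Thus h_min = 2r + (1+k)r/2 = r(2 + 2/2) = 1.15 × 3 ≈ 3.45 m.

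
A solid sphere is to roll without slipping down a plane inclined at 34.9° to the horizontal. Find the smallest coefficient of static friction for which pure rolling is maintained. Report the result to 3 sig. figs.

μ_min ≈ 0.199

For this body I = (2/5)MR², i.e. k = I/(MR²) = 0.4.
Along the incline Mg sinθ − f = Ma, and torque about the center fR = Iα = kMR²(a/R) gives f = kMa.
These give a = g sinθ/(1+k) and the required friction f = kMg sinθ/(1+k).
With N = Mg cosθ, the no-slip condition f ≤ μN gives μ_min = f/N = k tanθ/(1+k).
μ_min = 0.4 × tan34.9° / 1.4 ≈ 0.199.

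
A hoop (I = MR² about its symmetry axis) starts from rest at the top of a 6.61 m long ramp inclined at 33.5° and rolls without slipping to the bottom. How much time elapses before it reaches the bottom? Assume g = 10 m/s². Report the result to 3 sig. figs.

The moment of inertia is MR², giving k ≡ I/(MR²) = 1.
Along the incline Mg sinθ − f = Ma, and torque about the center fR = Iα = kMR²(a/R) gives f = kMa.
Hence a = g sinθ/(1+k) = 10×sin33.5°/2 = 2.76 m/s².
With constant a from rest, t = √(2L/a) = √(2·6.61/2.76) ≈ 2.19 s.

t ≈ 2.19 s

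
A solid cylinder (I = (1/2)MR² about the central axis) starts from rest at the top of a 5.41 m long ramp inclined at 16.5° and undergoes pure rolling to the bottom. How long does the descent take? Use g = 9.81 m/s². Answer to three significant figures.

t ≈ 2.41 s

Here I = (1/2)MR², so the shape factor k = I/(MR²) = 0.5.
Translational: Mg sinθ − f = Ma. Rotational about the CM: fR = Iα = kMRa, so f = kMa.
Hence a = g sinθ/(1+k) = 9.81×sin16.5°/1.5 = 1.857 m/s².
With constant a from rest, t = √(2L/a) = √(2·5.41/1.857) ≈ 2.41 s.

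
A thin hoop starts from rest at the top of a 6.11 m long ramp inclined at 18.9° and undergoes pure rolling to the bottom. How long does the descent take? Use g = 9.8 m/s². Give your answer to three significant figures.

The moment of inertia is MR², giving k ≡ I/(MR²) = 1.
Translational: Mg sinθ − f = Ma. Rotational about the CM: fR = Iα = kMRa, so f = kMa.
Hence a = g sinθ/(1+k) = 9.8×sin18.9°/2 = 1.587 m/s².
With constant a from rest, t = √(2L/a) = √(2·6.11/1.587) ≈ 2.77 s.

t ≈ 2.77 s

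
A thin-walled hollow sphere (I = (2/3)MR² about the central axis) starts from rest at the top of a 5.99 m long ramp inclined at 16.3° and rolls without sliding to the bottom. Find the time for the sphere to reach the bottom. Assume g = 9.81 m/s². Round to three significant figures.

With I = (2/3)MR², the ratio k = I/(MR²) is 2/3.
Translational: Mg sinθ − f = Ma. Rotational about the CM: fR = Iα = kMRa, so f = kMa.
Hence a = g sinθ/(1+k) = 9.81×sin16.3°/1.667 = 1.652 m/s².
Starting from rest, L = ½at², so t = √(2L/a) = √(2×5.99/1.652) ≈ 2.69 s.

t ≈ 2.69 s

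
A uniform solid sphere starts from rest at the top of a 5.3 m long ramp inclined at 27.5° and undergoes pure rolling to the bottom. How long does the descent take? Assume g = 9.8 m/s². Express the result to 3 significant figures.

The moment of inertia is (2/5)MR², giving k ≡ I/(MR²) = 0.4.
Translational: Mg sinθ − f = Ma. Rotational about the CM: fR = Iα = kMRa, so f = kMa.
Hence a = g sinθ/(1+k) = 9.8×sin27.5°/1.4 = 3.232 m/s².
With constant a from rest, t = √(2L/a) = √(2·5.3/3.232) ≈ 1.81 s.

t ≈ 1.81 s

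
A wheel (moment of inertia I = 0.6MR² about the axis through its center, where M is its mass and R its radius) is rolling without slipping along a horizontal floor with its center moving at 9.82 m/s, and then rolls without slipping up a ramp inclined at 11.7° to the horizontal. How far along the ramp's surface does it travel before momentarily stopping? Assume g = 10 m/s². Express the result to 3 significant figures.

With I = 0.6MR², the ratio k = I/(MR²) is 0.6.
Rolling without slipping gives ω = v/R, so the total kinetic energy is ½Mv² + ½Iω² = ½(1+k)Mv² = (4/5)Mv².
Setting this equal to Mgh gives the vertical rise h = (1+k)v₀²/(2g) = 1.6×9.82²/(2×10) = 7.715 m.
Along the incline, d = h/sinθ = 7.715/sin11.7° ≈ 38.0 m.

d ≈ 38.0 m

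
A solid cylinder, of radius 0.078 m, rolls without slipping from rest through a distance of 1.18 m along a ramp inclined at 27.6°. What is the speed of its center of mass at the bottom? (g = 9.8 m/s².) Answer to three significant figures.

v ≈ 2.67 m/s

With I = (1/2)MR², the ratio k = I/(MR²) is 0.5.
The rolling condition ω = v/R makes the rotational term ½I(v/R)² = ½kMv², so KE_total = ½(1+k)Mv² = (3/4)Mv².
The vertical drop is h = L sinθ = 1.18 × sin27.6° = 0.5467 m.
Energy conservation: Mgh = (3/4)Mv², so v = √(2gh/(1+k)) = √(2 × 9.8 × 0.5467 / 1.5) ≈ 2.67 m/s.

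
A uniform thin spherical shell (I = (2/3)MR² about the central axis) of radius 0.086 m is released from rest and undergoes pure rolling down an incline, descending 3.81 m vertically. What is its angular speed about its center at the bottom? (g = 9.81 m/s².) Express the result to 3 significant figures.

ω ≈ 77.9 rad/s

The moment of inertia is (2/3)MR², giving k ≡ I/(MR²) = 2/3.
Rolling without slipping gives ω = v/R, so the total kinetic energy is ½Mv² + ½Iω² = ½(1+k)Mv² = (5/6)Mv².
Energy conservation Mgh = ½(1+k)Mv² gives v = √(2gh/(1+k)) = √(2 × 9.81 × 3.81 / 1.667) = 6.697 m/s.
The angular speed follows from ω = v/R = 6.697/0.086 ≈ 77.9 rad/s.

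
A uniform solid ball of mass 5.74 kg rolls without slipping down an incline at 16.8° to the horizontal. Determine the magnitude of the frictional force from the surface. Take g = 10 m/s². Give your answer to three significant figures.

f ≈ 4.74 N

With I = (2/5)MR², the ratio k = I/(MR²) is 0.4.
Newton's second law down the slope: Mg sinθ − f = Ma. The torque equation fR = Iα (with α = a/R) gives f = kMa.
Combining, a = g sinθ/(1+k) and f = kMa = kMg sinθ/(1+k).
f = 0.4 × 5.74 × 10 × sin16.8° / 1.4 ≈ 4.74 N.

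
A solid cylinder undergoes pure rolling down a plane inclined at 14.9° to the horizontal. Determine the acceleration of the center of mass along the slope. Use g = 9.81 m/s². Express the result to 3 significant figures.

With I = (1/2)MR², the ratio k = I/(MR²) is 0.5.
Along the incline Mg sinθ − f = Ma, and torque about the center fR = Iα = kMR²(a/R) gives f = kMa.
Eliminating f: Mg sinθ = (1+k)Ma, so a = g sinθ/(1+k) = 9.81 × sin14.9° / 1.5 ≈ 1.68 m/s².

a ≈ 1.68 m/s²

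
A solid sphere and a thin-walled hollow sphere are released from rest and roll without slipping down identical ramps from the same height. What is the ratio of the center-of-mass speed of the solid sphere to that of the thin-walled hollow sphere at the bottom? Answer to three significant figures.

v_ratio ≈ 1.09

Each satisfies Mgh = ½(1+k)Mv² with k = I/(MR²), so v ∝ 1/√(1+k).
For the solid sphere k = 0.4; for the thin-walled hollow sphere k = 2/3.
v₁/v₂ = √((1+k₂)/(1+k₁)) = √(1.667/1.4) ≈ 1.09.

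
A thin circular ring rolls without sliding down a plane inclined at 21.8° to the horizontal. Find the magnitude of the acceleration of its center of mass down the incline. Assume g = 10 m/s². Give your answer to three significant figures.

a ≈ 1.86 m/s²

Here I = MR², so the shape factor k = I/(MR²) = 1.
Along the incline Mg sinθ − f = Ma, and torque about the center fR = Iα = kMR²(a/R) gives f = kMa.
Eliminating f: Mg sinθ = (1+k)Ma, so a = g sinθ/(1+k) = 10 × sin21.8° / 2 ≈ 1.86 m/s².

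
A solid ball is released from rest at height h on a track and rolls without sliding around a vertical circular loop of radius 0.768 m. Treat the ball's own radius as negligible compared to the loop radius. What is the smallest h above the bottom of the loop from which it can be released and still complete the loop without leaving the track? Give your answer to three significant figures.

Here I = (2/5)MR², so the shape factor k = I/(MR²) = 0.4.
At the top, contact is just lost when gravity alone supplies the centripetal force: Mg = Mv_top²/r, i.e. v_top² = gr.
With ω = v/R, the kinetic energy at speed v is ½(1+k)Mv² = (7/10)Mv².
Energy conservation from release (height h) to the top (height 2r): Mgh = Mg(2r) + (7/10)M·gr.
Thus h_min = 2r + (1+k)r/2 = r(2 + 1.4/2) = 0.768 × 2.7 ≈ 2.07 m.

h_min ≈ 2.07 m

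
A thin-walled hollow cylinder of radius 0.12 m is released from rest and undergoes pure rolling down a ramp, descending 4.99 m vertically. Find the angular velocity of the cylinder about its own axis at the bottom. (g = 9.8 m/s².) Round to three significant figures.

ω ≈ 58.3 rad/s

The moment of inertia is MR², giving k ≡ I/(MR²) = 1.
Since it rolls without slipping, ω = v/R and KE = ½Mv² + ½Iω² = ½(1+k)Mv² = Mv².
Energy conservation Mgh = ½(1+k)Mv² gives v = √(2gh/(1+k)) = √(2 × 9.8 × 4.99 / 2) = 6.993 m/s.
Then ω = v/R = 6.993 / 0.12 ≈ 58.3 rad/s.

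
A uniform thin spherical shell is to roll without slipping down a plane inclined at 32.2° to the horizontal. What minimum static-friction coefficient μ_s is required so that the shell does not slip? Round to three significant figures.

μ_min ≈ 0.252

For this body I = (2/3)MR², i.e. k = I/(MR²) = 2/3.
Newton's second law down the slope: Mg sinθ − f = Ma. The torque equation fR = Iα (with α = a/R) gives f = kMa.
These give a = g sinθ/(1+k) and the required friction f = kMg sinθ/(1+k).
With N = Mg cosθ, the no-slip condition f ≤ μN gives μ_min = f/N = k tanθ/(1+k).
μ_min = (2/3) × tan32.2° / 1.667 ≈ 0.252.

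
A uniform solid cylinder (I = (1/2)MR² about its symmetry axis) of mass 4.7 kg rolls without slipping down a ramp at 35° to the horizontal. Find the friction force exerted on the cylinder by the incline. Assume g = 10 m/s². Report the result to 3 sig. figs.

f ≈ 8.99 N

The moment of inertia is (1/2)MR², giving k ≡ I/(MR²) = 0.5.
Along the incline Mg sinθ − f = Ma, and torque about the center fR = Iα = kMR²(a/R) gives f = kMa.
Combining, a = g sinθ/(1+k) and f = kMa = kMg sinθ/(1+k).
f = 0.5 × 4.7 × 10 × sin35° / 1.5 ≈ 8.99 N.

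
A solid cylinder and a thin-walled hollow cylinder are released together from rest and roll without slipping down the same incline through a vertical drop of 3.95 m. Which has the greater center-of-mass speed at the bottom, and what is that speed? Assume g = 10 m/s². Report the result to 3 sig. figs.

the solid cylinder, at v ≈ 7.26 m/s

For rolling without slipping, Mgh = ½(1+k)Mv² where k = I/(MR²), so v = √(2gh/(1+k)).
Solid cylinder: k = 0.5, giving v = √(2×10×3.95/1.5) = 7.257 m/s.
Thin-walled hollow cylinder: k = 1, giving v = √(2×10×3.95/2) = 6.285 m/s.
The smaller k wins: the solid cylinder, at ≈ 7.26 m/s.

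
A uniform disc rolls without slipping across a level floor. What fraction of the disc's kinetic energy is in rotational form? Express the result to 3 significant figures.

fraction ≈ 0.333

Here I = (1/2)MR², so the shape factor k = I/(MR²) = 0.5.
With ω = v/R, KE_trans = ½Mv² and KE_rot = ½Iω² = ½kMv², so KE_total = ½(1+k)Mv².
The rotational fraction is therefore k/(1+k) = 0.5/1.5 ≈ 0.333.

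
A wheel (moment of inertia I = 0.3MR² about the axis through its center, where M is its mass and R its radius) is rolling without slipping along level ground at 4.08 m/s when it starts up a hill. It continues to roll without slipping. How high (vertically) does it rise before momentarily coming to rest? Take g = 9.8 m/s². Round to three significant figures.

h ≈ 1.10 m

Here I = 0.3MR², so the shape factor k = I/(MR²) = 0.3.
The rolling condition ω = v/R makes the rotational term ½I(v/R)² = ½kMv², so KE_total = ½(1+k)Mv² = (13/20)Mv².
At the top the kinetic energy is zero, so (13/20)Mv₀² = Mgh.
Thus h = (1+k)v₀²/(2g) = 1.3 × 4.08² / (2 × 9.8) ≈ 1.10 m.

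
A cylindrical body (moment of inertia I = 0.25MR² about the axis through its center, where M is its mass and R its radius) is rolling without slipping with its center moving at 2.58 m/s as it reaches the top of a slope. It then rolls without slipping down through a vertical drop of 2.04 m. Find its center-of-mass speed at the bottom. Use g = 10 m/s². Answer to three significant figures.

For this body I = 0.25MR², i.e. k = I/(MR²) = 0.25.
Since it rolls without slipping, ω = v/R and KE = ½Mv² + ½Iω² = ½(1+k)Mv² = (5/8)Mv².
Energy conservation: (5/8)Mv₀² + Mgh = (5/8)Mv², so v² = v₀² + 2gh/(1+k).
v = √(2.58² + 2×10×2.04/1.25) = √39.3 ≈ 6.27 m/s.

v ≈ 6.27 m/s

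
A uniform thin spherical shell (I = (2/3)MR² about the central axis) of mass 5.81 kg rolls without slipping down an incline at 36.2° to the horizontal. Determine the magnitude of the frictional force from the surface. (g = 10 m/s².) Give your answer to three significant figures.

f ≈ 13.7 N

Here I = (2/3)MR², so the shape factor k = I/(MR²) = 2/3.
Along the incline Mg sinθ − f = Ma, and torque about the center fR = Iα = kMR²(a/R) gives f = kMa.
Combining, a = g sinθ/(1+k) and f = kMa = kMg sinθ/(1+k).
f = (2/3) × 5.81 × 10 × sin36.2° / 1.667 ≈ 13.7 N.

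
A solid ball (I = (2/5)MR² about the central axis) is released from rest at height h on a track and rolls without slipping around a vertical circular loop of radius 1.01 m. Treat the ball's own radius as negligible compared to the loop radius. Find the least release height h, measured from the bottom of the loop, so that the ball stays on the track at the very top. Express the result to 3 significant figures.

The moment of inertia is (2/5)MR², giving k ≡ I/(MR²) = 0.4.
At the top of the loop, the minimum-contact condition is Mg = Mv_top²/r, so v_top² = gr.
With ω = v/R, the kinetic energy at speed v is ½(1+k)Mv² = (7/10)Mv².
Energy conservation from release (height h) to the top (height 2r): Mgh = Mg(2r) + (7/10)M·gr.
Thus h_min = 2r + (1+k)r/2 = r(2 + 1.4/2) = 1.01 × 2.7 ≈ 2.73 m.

h_min ≈ 2.73 m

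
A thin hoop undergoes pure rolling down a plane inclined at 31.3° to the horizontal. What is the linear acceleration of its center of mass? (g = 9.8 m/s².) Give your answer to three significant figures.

Here I = MR², so the shape factor k = I/(MR²) = 1.
Along the incline Mg sinθ − f = Ma, and torque about the center fR = Iα = kMR²(a/R) gives f = kMa.
Eliminating f: Mg sinθ = (1+k)Ma, so a = g sinθ/(1+k) = 9.8 × sin31.3° / 2 ≈ 2.55 m/s².

a ≈ 2.55 m/s²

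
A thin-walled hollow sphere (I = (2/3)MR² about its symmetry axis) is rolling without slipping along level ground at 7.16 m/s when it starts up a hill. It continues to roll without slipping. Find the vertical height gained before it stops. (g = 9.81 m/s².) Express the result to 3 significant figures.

h ≈ 4.35 m

Here I = (2/3)MR², so the shape factor k = I/(MR²) = 2/3.
The rolling condition ω = v/R makes the rotational term ½I(v/R)² = ½kMv², so KE_total = ½(1+k)Mv² = (5/6)Mv².
At the top the kinetic energy is zero, so (5/6)Mv₀² = Mgh.
Thus h = (1+k)v₀²/(2g) = 1.667 × 7.16² / (2 × 9.81) ≈ 4.35 m.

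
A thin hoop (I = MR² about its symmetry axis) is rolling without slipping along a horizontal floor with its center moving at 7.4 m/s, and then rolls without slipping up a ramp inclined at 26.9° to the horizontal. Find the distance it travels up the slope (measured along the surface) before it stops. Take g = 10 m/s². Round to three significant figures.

The moment of inertia is MR², giving k ≡ I/(MR²) = 1.
Pure rolling means v = ωR; then KE = ½Mv² + ½I(v/R)² = ½(1+k)Mv² = Mv².
Setting this equal to Mgh gives the vertical rise h = (1+k)v₀²/(2g) = 2×7.4²/(2×10) = 5.476 m.
Along the incline, d = h/sinθ = 5.476/sin26.9° ≈ 12.1 m.

d ≈ 12.1 m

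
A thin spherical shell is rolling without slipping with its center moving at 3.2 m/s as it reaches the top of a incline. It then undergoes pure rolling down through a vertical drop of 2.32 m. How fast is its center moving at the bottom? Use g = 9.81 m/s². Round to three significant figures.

v ≈ 6.13 m/s

Here I = (2/3)MR², so the shape factor k = I/(MR²) = 2/3.
Rolling without slipping gives ω = v/R, so the total kinetic energy is ½Mv² + ½Iω² = ½(1+k)Mv² = (5/6)Mv².
Conserving energy between top and bottom: (5/6)Mv² = (5/6)Mv₀² + Mgh, hence v² = v₀² + 2gh/(1+k).
v = √(3.2² + 2×9.81×2.32/1.667) = √37.55 ≈ 6.13 m/s.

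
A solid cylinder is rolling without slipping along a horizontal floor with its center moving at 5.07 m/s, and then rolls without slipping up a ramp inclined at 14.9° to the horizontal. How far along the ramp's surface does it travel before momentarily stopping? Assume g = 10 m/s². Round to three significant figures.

The moment of inertia is (1/2)MR², giving k ≡ I/(MR²) = 0.5.
Since it rolls without slipping, ω = v/R and KE = ½Mv² + ½Iω² = ½(1+k)Mv² = (3/4)Mv².
Setting this equal to Mgh gives the vertical rise h = (1+k)v₀²/(2g) = 1.5×5.07²/(2×10) = 1.928 m.
The distance along the slope is d = h/sinθ = 1.928/sin14.9° ≈ 7.50 m.

d ≈ 7.50 m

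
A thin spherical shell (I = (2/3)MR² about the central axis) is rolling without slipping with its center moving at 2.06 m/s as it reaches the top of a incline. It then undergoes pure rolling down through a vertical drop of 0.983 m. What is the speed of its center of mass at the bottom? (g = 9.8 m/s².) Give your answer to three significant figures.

v ≈ 3.98 m/s

For this body I = (2/3)MR², i.e. k = I/(MR²) = 2/3.
Rolling without slipping gives ω = v/R, so the total kinetic energy is ½Mv² + ½Iω² = ½(1+k)Mv² = (5/6)Mv².
Conserving energy between top and bottom: (5/6)Mv² = (5/6)Mv₀² + Mgh, hence v² = v₀² + 2gh/(1+k).
v = √(2.06² + 2×9.8×0.983/1.667) = √15.8 ≈ 3.98 m/s.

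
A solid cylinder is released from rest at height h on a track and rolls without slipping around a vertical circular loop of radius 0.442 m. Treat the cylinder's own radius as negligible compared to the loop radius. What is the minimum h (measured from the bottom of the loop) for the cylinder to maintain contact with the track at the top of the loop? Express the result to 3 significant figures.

For this body I = (1/2)MR², i.e. k = I/(MR²) = 0.5.
At the top, contact is just lost when gravity alone supplies the centripetal force: Mg = Mv_top²/r, i.e. v_top² = gr.
With ω = v/R, the kinetic energy at speed v is ½(1+k)Mv² = (3/4)Mv².
Energy conservation from release (height h) to the top (height 2r): Mgh = Mg(2r) + (3/4)M·gr.
Thus h_min = 2r + (1+k)r/2 = r(2 + 1.5/2) = 0.442 × 2.75 ≈ 1.22 m.

h_min ≈ 1.22 m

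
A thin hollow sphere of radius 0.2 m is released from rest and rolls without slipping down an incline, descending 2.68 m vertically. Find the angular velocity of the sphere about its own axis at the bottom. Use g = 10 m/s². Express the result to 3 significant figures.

With I = (2/3)MR², the ratio k = I/(MR²) is 2/3.
Rolling without slipping gives ω = v/R, so the total kinetic energy is ½Mv² + ½Iω² = ½(1+k)Mv² = (5/6)Mv².
Energy conservation Mgh = ½(1+k)Mv² gives v = √(2gh/(1+k)) = √(2 × 10 × 2.68 / 1.667) = 5.671 m/s.
The angular speed follows from ω = v/R = 5.671/0.2 ≈ 28.4 rad/s.

ω ≈ 28.4 rad/s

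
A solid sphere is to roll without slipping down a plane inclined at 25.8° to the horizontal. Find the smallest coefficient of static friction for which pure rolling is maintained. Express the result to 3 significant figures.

The moment of inertia is (2/5)MR², giving k ≡ I/(MR²) = 0.4.
Newton's second law down the slope: Mg sinθ − f = Ma. The torque equation fR = Iα (with α = a/R) gives f = kMa.
These give a = g sinθ/(1+k) and the required friction f = kMg sinθ/(1+k).
With N = Mg cosθ, the no-slip condition f ≤ μN gives μ_min = f/N = k tanθ/(1+k).
μ_min = 0.4 × tan25.8° / 1.4 ≈ 0.138.

μ_min ≈ 0.138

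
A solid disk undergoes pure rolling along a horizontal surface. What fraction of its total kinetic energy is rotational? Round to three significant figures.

The moment of inertia is (1/2)MR², giving k ≡ I/(MR²) = 0.5.
Since ω = v/R, the translational part is ½Mv² and the rotational part is ½I(v/R)² = ½kMv²; the total is ½(1+k)Mv².
The rotational fraction is therefore k/(1+k) = 0.5/1.5 ≈ 0.333.

fraction ≈ 0.333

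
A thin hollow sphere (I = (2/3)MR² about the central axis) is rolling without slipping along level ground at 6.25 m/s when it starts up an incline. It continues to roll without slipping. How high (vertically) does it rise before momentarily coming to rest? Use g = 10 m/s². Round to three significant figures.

h ≈ 3.26 m

The moment of inertia is (2/3)MR², giving k ≡ I/(MR²) = 2/3.
The rolling condition ω = v/R makes the rotational term ½I(v/R)² = ½kMv², so KE_total = ½(1+k)Mv² = (5/6)Mv².
At the top the kinetic energy is zero, so (5/6)Mv₀² = Mgh.
Thus h = (1+k)v₀²/(2g) = 1.667 × 6.25² / (2 × 10) ≈ 3.26 m.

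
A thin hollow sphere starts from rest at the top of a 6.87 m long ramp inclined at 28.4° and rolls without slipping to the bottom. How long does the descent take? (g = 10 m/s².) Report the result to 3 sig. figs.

The moment of inertia is (2/3)MR², giving k ≡ I/(MR²) = 2/3.
Along the incline Mg sinθ − f = Ma, and torque about the center fR = Iα = kMR²(a/R) gives f = kMa.
Hence a = g sinθ/(1+k) = 10×sin28.4°/1.667 = 2.854 m/s².
Starting from rest, L = ½at², so t = √(2L/a) = √(2×6.87/2.854) ≈ 2.19 s.

t ≈ 2.19 s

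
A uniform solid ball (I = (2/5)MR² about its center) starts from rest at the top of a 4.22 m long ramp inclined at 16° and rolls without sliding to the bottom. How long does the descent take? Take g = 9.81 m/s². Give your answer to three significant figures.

Here I = (2/5)MR², so the shape factor k = I/(MR²) = 0.4.
Newton's second law down the slope: Mg sinθ − f = Ma. The torque equation fR = Iα (with α = a/R) gives f = kMa.
Hence a = g sinθ/(1+k) = 9.81×sin16°/1.4 = 1.931 m/s².
Starting from rest, L = ½at², so t = √(2L/a) = √(2×4.22/1.931) ≈ 2.09 s.

t ≈ 2.09 s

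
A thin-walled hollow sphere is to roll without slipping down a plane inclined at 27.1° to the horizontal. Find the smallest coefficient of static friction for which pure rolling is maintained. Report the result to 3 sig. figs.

μ_min ≈ 0.205

For this body I = (2/3)MR², i.e. k = I/(MR²) = 2/3.
Translational: Mg sinθ − f = Ma. Rotational about the CM: fR = Iα = kMRa, so f = kMa.
These give a = g sinθ/(1+k) and the required friction f = kMg sinθ/(1+k).
The normal force is N = Mg cosθ, so μ_min = f/N = k tanθ/(1+k).
μ_min = (2/3) × tan27.1° / 1.667 ≈ 0.205.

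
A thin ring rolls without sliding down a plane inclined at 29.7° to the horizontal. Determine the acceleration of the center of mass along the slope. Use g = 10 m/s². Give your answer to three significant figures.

a ≈ 2.48 m/s²

The moment of inertia is MR², giving k ≡ I/(MR²) = 1.
Translational: Mg sinθ − f = Ma. Rotational about the CM: fR = Iα = kMRa, so f = kMa.
Eliminating f: Mg sinθ = (1+k)Ma, so a = g sinθ/(1+k) = 10 × sin29.7° / 2 ≈ 2.48 m/s².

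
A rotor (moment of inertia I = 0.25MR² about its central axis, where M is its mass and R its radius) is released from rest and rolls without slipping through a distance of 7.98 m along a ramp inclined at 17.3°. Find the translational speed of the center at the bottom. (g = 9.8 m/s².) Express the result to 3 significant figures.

With I = 0.25MR², the ratio k = I/(MR²) is 0.25.
Rolling without slipping gives ω = v/R, so the total kinetic energy is ½Mv² + ½Iω² = ½(1+k)Mv² = (5/8)Mv².
The vertical drop is h = L sinθ = 7.98 × sin17.3° = 2.373 m.
Energy conservation: Mgh = (5/8)Mv², so v = √(2gh/(1+k)) = √(2 × 9.8 × 2.373 / 1.25) ≈ 6.10 m/s.

v ≈ 6.10 m/s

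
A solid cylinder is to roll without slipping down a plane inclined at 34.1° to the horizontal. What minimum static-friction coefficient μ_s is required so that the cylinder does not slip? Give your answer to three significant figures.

For this body I = (1/2)MR², i.e. k = I/(MR²) = 0.5.
Along the incline Mg sinθ − f = Ma, and torque about the center fR = Iα = kMR²(a/R) gives f = kMa.
These give a = g sinθ/(1+k) and the required friction f = kMg sinθ/(1+k).
With N = Mg cosθ, the no-slip condition f ≤ μN gives μ_min = f/N = k tanθ/(1+k).
μ_min = 0.5 × tan34.1° / 1.5 ≈ 0.226.

μ_min ≈ 0.226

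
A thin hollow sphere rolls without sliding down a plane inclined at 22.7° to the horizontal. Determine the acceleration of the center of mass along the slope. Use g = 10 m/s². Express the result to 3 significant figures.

Here I = (2/3)MR², so the shape factor k = I/(MR²) = 2/3.
Translational: Mg sinθ − f = Ma. Rotational about the CM: fR = Iα = kMRa, so f = kMa.
Eliminating f: Mg sinθ = (1+k)Ma, so a = g sinθ/(1+k) = 10 × sin22.7° / 1.667 ≈ 2.32 m/s².

a ≈ 2.32 m/s²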